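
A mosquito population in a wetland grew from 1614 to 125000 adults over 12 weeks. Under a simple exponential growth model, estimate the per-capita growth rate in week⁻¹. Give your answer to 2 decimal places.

0.36 per week

From N(t) = N₀·e^(rt): e^(r·12) = 125000/1614 = 77.447.
r·12 = ln(77.447) = 4.3496, so r = 4.3496/12 = 0.36247.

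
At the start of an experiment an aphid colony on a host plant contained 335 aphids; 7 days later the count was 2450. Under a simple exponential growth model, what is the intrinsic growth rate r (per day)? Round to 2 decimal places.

0.28 per day

From N(t) = N₀·e^(rt): e^(r·7) = 2450/335 = 7.3134.
r·7 = ln(7.3134) = 1.9897, so r = 1.9897/7 = 0.28424.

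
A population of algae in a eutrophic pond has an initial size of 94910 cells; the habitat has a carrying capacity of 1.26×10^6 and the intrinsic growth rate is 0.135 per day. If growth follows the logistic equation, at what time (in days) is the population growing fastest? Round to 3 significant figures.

Logistic growth is fastest at N = K/2 = 630000.
A = (K − N₀)/N₀ = 12.276. Set K/(1 + A·e^(−rt)) = K/2 → A·e^(−rt) = 1.
e^(−0.135t) = 1/12.276 = 0.0814615, so t = ln(12.276)/0.135 = 2.5076/0.135 = 18.575.

18.6 days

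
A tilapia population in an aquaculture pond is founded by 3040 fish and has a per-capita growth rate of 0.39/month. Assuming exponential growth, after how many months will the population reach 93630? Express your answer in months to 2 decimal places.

Set N₀·e^(rt) = 93630: e^(0.39·t) = 93630/3040 = 30.799.
0.39·t = ln(30.799) = 3.4275, so t = 3.4275/0.39 = 8.7884.

8.79 months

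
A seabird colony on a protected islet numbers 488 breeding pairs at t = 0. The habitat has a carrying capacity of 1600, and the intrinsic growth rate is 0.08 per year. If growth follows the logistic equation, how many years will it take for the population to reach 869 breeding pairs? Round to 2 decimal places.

A = (K − N₀)/N₀ = (1600 − 488)/488 = 2.2787.
Solve 1600/(1 + 2.2787·e^(−0.08t)) = 869: 1 + 2.2787·e^(−0.08t) = 1.8412, so e^(−0.08t) = 0.369158.
−0.08·t = ln(0.369158) = -0.99653, so t = 0.99653/0.08 = 12.457.

12.46 years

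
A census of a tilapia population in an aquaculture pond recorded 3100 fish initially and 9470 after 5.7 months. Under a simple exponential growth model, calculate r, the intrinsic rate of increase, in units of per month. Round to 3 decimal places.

From N(t) = N₀·e^(rt): e^(r·5.7) = 9470/3100 = 3.0548.
r·5.7 = ln(3.0548) = 1.1167, so r = 1.1167/5.7 = 0.19592.

0.196 per month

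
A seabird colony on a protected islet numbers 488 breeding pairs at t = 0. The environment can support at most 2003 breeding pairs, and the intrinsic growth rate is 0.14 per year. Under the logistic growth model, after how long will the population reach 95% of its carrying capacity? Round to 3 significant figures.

29.1 years

A = (K − N₀)/N₀ = (2003 − 488)/488 = 3.1045.
Solve 2003/(1 + 3.1045·e^(−0.14t)) = 1902.85: 1 + 3.1045·e^(−0.14t) = 1.0526, so e^(−0.14t) = 0.0169533.
−0.14·t = ln(0.0169533) = -4.0773, so t = 4.0773/0.14 = 29.124.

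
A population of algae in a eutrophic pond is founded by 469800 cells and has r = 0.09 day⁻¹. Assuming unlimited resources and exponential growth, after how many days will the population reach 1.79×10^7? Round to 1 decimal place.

Set N₀·e^(rt) = 1.79×10^7: e^(0.09·t) = 1.79×10^7/469800 = 38.101.
0.09·t = ln(38.101) = 3.6402, so t = 3.6402/0.09 = 40.447.

40.4 days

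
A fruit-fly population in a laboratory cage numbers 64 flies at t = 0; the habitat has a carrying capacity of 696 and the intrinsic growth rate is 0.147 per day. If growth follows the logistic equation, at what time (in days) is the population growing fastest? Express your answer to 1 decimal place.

Logistic growth is fastest at N = K/2 = 348.
A = (K − N₀)/N₀ = 9.875. Set K/(1 + A·e^(−rt)) = K/2 → A·e^(−rt) = 1.
e^(−0.147t) = 1/9.875 = 0.101266, so t = ln(9.875)/0.147 = 2.29/0.147 = 15.578.

15.6 days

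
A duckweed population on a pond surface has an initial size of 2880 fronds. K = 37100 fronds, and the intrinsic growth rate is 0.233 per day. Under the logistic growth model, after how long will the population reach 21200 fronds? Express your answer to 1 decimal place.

11.9 days

A = (K − N₀)/N₀ = (37100 − 2880)/2880 = 11.882.
Solve 37100/(1 + 11.882·e^(−0.233t)) = 21200: 1 + 11.882·e^(−0.233t) = 1.75, so e^(−0.233t) = 0.063121.
−0.233·t = ln(0.063121) = -2.7627, so t = 2.7627/0.233 = 11.857.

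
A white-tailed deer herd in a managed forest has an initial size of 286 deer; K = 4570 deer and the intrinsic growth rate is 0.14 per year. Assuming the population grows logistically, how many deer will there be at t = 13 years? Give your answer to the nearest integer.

A = (K − N₀)/N₀ = (4570 − 286)/286 = 14.979.
N(t) = K/(1 + A·e^(−rt)) = 4570/(1 + 14.979×e^(−0.14×13)).
e^(−1.82) = 0.16203; denominator = 1 + 14.979×0.16203 = 3.427.
N = 4570/3.427 = 1333.53.

1334 deer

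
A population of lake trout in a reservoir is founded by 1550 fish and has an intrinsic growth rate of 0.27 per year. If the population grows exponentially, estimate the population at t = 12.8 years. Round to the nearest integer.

N(t) = N₀·e^(rt) = 1550 × e^(0.27×12.8) = 1550 × e^3.456.
e^3.456 ≈ 31.69, so N ≈ 1550 × 31.69 = 49119.4.

49119 fish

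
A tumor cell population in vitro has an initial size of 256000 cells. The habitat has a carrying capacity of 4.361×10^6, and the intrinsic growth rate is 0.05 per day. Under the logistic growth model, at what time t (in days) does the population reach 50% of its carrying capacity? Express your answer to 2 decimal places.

A = (K − N₀)/N₀ = (4.361×10^6 − 256000)/256000 = 16.035.
Solve 4.361×10^6/(1 + 16.035·e^(−0.05t)) = 2.1805×10^6: 1 + 16.035·e^(−0.05t) = 2, so e^(−0.05t) = 0.062363.
−0.05·t = ln(0.062363) = -2.7748, so t = 2.7748/0.05 = 55.496.

55.50 days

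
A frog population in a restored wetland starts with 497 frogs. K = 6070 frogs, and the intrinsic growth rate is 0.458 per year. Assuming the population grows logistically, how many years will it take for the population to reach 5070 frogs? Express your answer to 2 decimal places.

A = (K − N₀)/N₀ = (6070 − 497)/497 = 11.213.
Solve 6070/(1 + 11.213·e^(−0.458t)) = 5070: 1 + 11.213·e^(−0.458t) = 1.1972, so e^(−0.458t) = 0.0175897.
−0.458·t = ln(0.0175897) = -4.0404, so t = 4.0404/0.458 = 8.8219.

8.82 years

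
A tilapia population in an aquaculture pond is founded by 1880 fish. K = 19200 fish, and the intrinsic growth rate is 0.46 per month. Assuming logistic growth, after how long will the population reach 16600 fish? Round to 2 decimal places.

A = (K − N₀)/N₀ = (19200 − 1880)/1880 = 9.2128.
Solve 19200/(1 + 9.2128·e^(−0.46t)) = 16600: 1 + 9.2128·e^(−0.46t) = 1.1566, so e^(−0.46t) = 0.017001.
−0.46·t = ln(0.017001) = -4.0745, so t = 4.0745/0.46 = 8.8576.

8.86 months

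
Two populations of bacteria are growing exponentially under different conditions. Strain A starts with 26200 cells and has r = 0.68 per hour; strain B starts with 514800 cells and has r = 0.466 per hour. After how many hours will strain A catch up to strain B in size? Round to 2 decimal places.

13.92 hours

Set 26200·e^(0.68t) = 514800·e^(0.466t).
e^((0.68 − 0.466)t) = 514800/26200 → e^(0.214·t) = 19.649.
0.214·t = ln(19.649) = 2.978, so t = 2.978/0.214 = 13.916.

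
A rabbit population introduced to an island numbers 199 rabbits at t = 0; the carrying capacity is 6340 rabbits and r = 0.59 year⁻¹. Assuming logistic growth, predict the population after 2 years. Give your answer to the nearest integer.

A = (K − N₀)/N₀ = (6340 − 199)/199 = 30.859.
N(t) = K/(1 + A·e^(−rt)) = 6340/(1 + 30.859×e^(−0.59×2)).
e^(−1.18) = 0.30728; denominator = 1 + 30.859×0.30728 = 10.482.
N = 6340/10.482 = 604.823.

605 rabbits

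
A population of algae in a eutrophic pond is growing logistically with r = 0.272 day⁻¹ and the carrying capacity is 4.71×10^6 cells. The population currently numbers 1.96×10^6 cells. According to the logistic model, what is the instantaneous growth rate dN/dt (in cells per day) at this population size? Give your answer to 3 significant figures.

dN/dt = rN(1 − N/K) = 0.272 × 1.96×10^6 × (1 − 1.96×10^6/4.71×10^6).
1 − 1.96×10^6/4.71×10^6 = 0.58386; dN/dt = 0.272 × 1.96×10^6 × 0.58386 = 3.1127×10^5.

311000 cells per day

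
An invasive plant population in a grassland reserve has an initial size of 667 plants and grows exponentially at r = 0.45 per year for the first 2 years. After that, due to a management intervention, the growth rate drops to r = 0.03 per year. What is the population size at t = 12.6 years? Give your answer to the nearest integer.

2255 plants

Phase 1: N(2) = 667·e^(0.45×2) = 667·e^0.9 = 1640.56.
Phase 2 runs for 12.6 − 2 = 10.6 years at r = 0.03.
N(12.6) = 1640.56·e^(0.03×10.6) = 1640.56·e^0.318 = 2254.74.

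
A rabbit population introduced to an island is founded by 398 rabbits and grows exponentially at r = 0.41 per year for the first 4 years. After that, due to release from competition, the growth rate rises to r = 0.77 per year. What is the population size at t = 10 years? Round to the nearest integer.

208241 rabbits

Phase 1: N(4) = 398·e^(0.41×4) = 398·e^1.64 = 2051.76.
Phase 2 runs for 10 − 4 = 6 years at r = 0.77.
N(10) = 2051.76·e^(0.77×6) = 2051.76·e^4.62 = 208241.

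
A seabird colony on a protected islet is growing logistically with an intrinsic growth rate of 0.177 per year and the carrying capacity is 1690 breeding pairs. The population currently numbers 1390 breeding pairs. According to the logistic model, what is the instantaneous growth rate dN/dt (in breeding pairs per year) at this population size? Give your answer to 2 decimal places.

dN/dt = rN(1 − N/K) = 0.177 × 1390 × (1 − 1390/1690).
1 − 1390/1690 = 0.17751; dN/dt = 0.177 × 1390 × 0.17751 = 43.674.

43.67 breeding pairs per year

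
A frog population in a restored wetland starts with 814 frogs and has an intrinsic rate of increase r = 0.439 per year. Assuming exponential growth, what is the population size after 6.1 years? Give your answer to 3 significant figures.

N(t) = N₀·e^(rt) = 814 × e^(0.439×6.1) = 814 × e^2.678.
e^2.678 ≈ 14.554, so N ≈ 814 × 14.554 = 11847.4.

11800 frogs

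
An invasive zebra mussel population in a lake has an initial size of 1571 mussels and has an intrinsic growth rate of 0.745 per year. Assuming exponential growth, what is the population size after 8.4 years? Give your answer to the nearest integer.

N(t) = N₀·e^(rt) = 1571 × e^(0.745×8.4) = 1571 × e^6.258.
e^6.258 ≈ 522.17, so N ≈ 1571 × 522.17 = 820335.

820335 mussels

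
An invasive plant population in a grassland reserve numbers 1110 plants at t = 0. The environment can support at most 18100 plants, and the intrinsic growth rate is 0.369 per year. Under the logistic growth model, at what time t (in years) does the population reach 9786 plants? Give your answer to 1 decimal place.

A = (K − N₀)/N₀ = (18100 − 1110)/1110 = 15.306.
Solve 18100/(1 + 15.306·e^(−0.369t)) = 9786: 1 + 15.306·e^(−0.369t) = 1.8496, so e^(−0.369t) = 0.0555053.
−0.369·t = ln(0.0555053) = -2.8913, so t = 2.8913/0.369 = 7.8354.

7.8 years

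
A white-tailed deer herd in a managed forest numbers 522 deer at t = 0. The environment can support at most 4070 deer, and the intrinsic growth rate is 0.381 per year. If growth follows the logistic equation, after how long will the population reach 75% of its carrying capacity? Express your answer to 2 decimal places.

A = (K − N₀)/N₀ = (4070 − 522)/522 = 6.7969.
Solve 4070/(1 + 6.7969·e^(−0.381t)) = 3052.5: 1 + 6.7969·e^(−0.381t) = 1.3333, so e^(−0.381t) = 0.0490417.
−0.381·t = ln(0.0490417) = -3.0151, so t = 3.0151/0.381 = 7.9136.

7.91 years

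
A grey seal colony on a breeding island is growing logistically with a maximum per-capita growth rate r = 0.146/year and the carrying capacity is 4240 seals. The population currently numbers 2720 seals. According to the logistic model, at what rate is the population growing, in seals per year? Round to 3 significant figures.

dN/dt = rN(1 − N/K) = 0.146 × 2720 × (1 − 2720/4240).
1 − 2720/4240 = 0.35849; dN/dt = 0.146 × 2720 × 0.35849 = 142.36.

142 seals per year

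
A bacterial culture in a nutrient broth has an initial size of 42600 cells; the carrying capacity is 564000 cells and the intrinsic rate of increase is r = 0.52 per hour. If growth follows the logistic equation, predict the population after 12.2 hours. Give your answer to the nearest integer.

A = (K − N₀)/N₀ = (564000 − 42600)/42600 = 12.239.
N(t) = K/(1 + A·e^(−rt)) = 564000/(1 + 12.239×e^(−0.52×12.2)).
e^(−6.344) = 0.0017573; denominator = 1 + 12.239×0.0017573 = 1.0215.
N = 564000/1.0215 = 552125.

552125 cells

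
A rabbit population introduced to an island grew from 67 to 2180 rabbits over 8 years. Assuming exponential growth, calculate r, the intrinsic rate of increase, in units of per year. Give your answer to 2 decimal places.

From N(t) = N₀·e^(rt): e^(r·8) = 2180/67 = 32.537.
r·8 = ln(32.537) = 3.4824, so r = 3.4824/8 = 0.4353.

0.44 per year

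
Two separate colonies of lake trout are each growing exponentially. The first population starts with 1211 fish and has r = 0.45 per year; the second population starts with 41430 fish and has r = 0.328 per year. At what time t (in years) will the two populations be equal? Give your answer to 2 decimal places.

28.96 years

Set 1211·e^(0.45t) = 41430·e^(0.328t).
e^((0.45 − 0.328)t) = 41430/1211 → e^(0.122·t) = 34.211.
0.122·t = ln(34.211) = 3.5326, so t = 3.5326/0.122 = 28.955.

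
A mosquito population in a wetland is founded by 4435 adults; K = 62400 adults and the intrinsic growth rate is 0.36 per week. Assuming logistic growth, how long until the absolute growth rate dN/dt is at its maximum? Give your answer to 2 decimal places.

Logistic growth is fastest at N = K/2 = 31200.
A = (K − N₀)/N₀ = 13.07. Set K/(1 + A·e^(−rt)) = K/2 → A·e^(−rt) = 1.
e^(−0.36t) = 1/13.07 = 0.0765117, so t = ln(13.07)/0.36 = 2.5703/0.36 = 7.1398.

7.14 weeks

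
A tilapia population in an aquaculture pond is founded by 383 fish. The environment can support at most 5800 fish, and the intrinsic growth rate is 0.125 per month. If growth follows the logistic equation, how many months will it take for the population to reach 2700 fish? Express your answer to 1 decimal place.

20.1 months

A = (K − N₀)/N₀ = (5800 − 383)/383 = 14.144.
Solve 5800/(1 + 14.144·e^(−0.125t)) = 2700: 1 + 14.144·e^(−0.125t) = 2.1481, so e^(−0.125t) = 0.0811779.
−0.125·t = ln(0.0811779) = -2.5111, so t = 2.5111/0.125 = 20.089.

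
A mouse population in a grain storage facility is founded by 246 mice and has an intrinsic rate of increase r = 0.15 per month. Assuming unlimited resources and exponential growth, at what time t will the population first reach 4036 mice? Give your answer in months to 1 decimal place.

18.7 months

Set N₀·e^(rt) = 4036: e^(0.15·t) = 4036/246 = 16.407.
0.15·t = ln(16.407) = 2.7977, so t = 2.7977/0.15 = 18.651.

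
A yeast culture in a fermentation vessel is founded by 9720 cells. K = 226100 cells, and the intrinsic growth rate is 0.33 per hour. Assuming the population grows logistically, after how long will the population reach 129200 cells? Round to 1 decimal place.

A = (K − N₀)/N₀ = (226100 − 9720)/9720 = 22.261.
Solve 226100/(1 + 22.261·e^(−0.33t)) = 129200: 1 + 22.261·e^(−0.33t) = 1.75, so e^(−0.33t) = 0.0336907.
−0.33·t = ln(0.0336907) = -3.3905, so t = 3.3905/0.33 = 10.274.

10.3 hours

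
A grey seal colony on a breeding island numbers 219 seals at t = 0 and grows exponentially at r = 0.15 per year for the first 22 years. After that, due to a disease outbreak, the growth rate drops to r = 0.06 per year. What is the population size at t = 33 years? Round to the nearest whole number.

Phase 1: N(22) = 219·e^(0.15×22) = 219·e^3.3 = 5937.67.
Phase 2 runs for 33 − 22 = 11 years at r = 0.06.
N(33) = 5937.67·e^(0.06×11) = 5937.67·e^0.66 = 11488.2.

11488 seals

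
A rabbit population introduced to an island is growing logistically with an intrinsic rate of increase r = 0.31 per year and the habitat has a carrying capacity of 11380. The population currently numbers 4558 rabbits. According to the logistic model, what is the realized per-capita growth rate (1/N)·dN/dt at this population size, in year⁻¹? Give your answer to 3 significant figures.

(1/N)·dN/dt = r(1 − N/K) = 0.31 × (1 − 4558/11380).
= 0.31 × 0.59947 = 0.18584.

0.186 per year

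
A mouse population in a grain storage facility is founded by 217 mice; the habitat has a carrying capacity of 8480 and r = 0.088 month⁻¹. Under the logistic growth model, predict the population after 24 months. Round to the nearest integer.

1512 mice

A = (K − N₀)/N₀ = (8480 − 217)/217 = 38.078.
N(t) = K/(1 + A·e^(−rt)) = 8480/(1 + 38.078×e^(−0.088×24)).
e^(−2.112) = 0.121; denominator = 1 + 38.078×0.121 = 5.6073.
N = 8480/5.6073 = 1512.31.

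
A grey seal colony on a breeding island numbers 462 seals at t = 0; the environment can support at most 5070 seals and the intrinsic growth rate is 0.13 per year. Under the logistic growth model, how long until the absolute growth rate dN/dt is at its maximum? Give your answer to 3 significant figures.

17.7 years

Logistic growth is fastest at N = K/2 = 2535.
A = (K − N₀)/N₀ = 9.974. Set K/(1 + A·e^(−rt)) = K/2 → A·e^(−rt) = 1.
e^(−0.13t) = 1/9.974 = 0.10026, so t = ln(9.974)/0.13 = 2.3/0.13 = 17.692.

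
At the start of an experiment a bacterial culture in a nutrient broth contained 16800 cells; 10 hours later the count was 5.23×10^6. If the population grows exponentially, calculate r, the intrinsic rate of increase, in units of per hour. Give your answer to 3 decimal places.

From N(t) = N₀·e^(rt): e^(r·10) = 5.23×10^6/16800 = 311.31.
r·10 = ln(311.31) = 5.7408, so r = 5.7408/10 = 0.57408.

0.574 per hour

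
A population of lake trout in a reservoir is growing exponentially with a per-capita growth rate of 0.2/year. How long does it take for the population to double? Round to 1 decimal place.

3.5 years

Doubling time t_d = ln(2)/r = 0.6931/0.2 = 3.4657.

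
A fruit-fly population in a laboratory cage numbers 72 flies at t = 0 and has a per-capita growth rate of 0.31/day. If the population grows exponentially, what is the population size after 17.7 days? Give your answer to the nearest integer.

17390 flies

N(t) = N₀·e^(rt) = 72 × e^(0.31×17.7) = 72 × e^5.487.
e^5.487 ≈ 241.53, so N ≈ 72 × 241.53 = 17390.3.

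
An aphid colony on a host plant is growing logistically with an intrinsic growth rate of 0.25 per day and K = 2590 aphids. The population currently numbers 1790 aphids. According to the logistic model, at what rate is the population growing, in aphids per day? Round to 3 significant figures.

138 aphids per day

dN/dt = rN(1 − N/K) = 0.25 × 1790 × (1 − 1790/2590).
1 − 1790/2590 = 0.30888; dN/dt = 0.25 × 1790 × 0.30888 = 138.22.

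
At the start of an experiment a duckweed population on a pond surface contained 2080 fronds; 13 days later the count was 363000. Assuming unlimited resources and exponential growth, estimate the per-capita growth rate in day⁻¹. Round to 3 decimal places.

From N(t) = N₀·e^(rt): e^(r·13) = 363000/2080 = 174.52.
r·13 = ln(174.52) = 5.162, so r = 5.162/13 = 0.39708.

0.397 per day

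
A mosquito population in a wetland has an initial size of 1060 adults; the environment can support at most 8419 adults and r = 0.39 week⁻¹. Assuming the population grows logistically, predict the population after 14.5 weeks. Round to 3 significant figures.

8220 adults

A = (K − N₀)/N₀ = (8419 − 1060)/1060 = 6.9425.
N(t) = K/(1 + A·e^(−rt)) = 8419/(1 + 6.9425×e^(−0.39×14.5)).
e^(−5.655) = 0.0035; denominator = 1 + 6.9425×0.0035 = 1.0243.
N = 8419/1.0243 = 8219.28.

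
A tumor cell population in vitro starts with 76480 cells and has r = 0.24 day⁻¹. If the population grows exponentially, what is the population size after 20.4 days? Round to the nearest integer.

10229482 cells

N(t) = N₀·e^(rt) = 76480 × e^(0.24×20.4) = 76480 × e^4.896.
e^4.896 ≈ 133.75, so N ≈ 76480 × 133.75 = 1.022948×10^7.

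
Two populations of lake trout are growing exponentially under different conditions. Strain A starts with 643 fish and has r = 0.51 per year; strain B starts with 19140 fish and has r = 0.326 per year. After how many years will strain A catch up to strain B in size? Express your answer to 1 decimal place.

Set 643·e^(0.51t) = 19140·e^(0.326t).
e^((0.51 − 0.326)t) = 19140/643 → e^(0.184·t) = 29.767.
0.184·t = ln(29.767) = 3.3934, so t = 3.3934/0.184 = 18.442.

18.4 years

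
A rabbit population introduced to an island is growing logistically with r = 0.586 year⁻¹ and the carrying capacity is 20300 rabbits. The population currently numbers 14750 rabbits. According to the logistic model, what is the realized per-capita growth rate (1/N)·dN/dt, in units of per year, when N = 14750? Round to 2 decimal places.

(1/N)·dN/dt = r(1 − N/K) = 0.586 × (1 − 14750/20300).
= 0.586 × 0.2734 = 0.16021.

0.16 per year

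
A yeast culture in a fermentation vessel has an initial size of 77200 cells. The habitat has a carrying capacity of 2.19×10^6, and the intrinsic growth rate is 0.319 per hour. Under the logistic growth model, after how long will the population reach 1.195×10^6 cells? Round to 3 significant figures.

10.9 hours

A = (K − N₀)/N₀ = (2.19×10^6 − 77200)/77200 = 27.368.
Solve 2.19×10^6/(1 + 27.368·e^(−0.319t)) = 1.195×10^6: 1 + 27.368·e^(−0.319t) = 1.8326, so e^(−0.319t) = 0.0304238.
−0.319·t = ln(0.0304238) = -3.4925, so t = 3.4925/0.319 = 10.948.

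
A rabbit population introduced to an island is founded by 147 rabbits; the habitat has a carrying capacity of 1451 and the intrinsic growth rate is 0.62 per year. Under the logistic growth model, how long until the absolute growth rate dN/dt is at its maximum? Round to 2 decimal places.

Logistic growth is fastest at N = K/2 = 725.5.
A = (K − N₀)/N₀ = 8.8707. Set K/(1 + A·e^(−rt)) = K/2 → A·e^(−rt) = 1.
e^(−0.62t) = 1/8.8707 = 0.11273, so t = ln(8.8707)/0.62 = 2.1828/0.62 = 3.5206.

3.52 years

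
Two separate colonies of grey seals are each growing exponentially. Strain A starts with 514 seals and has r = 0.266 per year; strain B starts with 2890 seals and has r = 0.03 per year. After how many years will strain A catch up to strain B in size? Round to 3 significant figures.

7.32 years

Set 514·e^(0.266t) = 2890·e^(0.03t).
e^((0.266 − 0.03)t) = 2890/514 → e^(0.236·t) = 5.6226.
0.236·t = ln(5.6226) = 1.7268, so t = 1.7268/0.236 = 7.3169.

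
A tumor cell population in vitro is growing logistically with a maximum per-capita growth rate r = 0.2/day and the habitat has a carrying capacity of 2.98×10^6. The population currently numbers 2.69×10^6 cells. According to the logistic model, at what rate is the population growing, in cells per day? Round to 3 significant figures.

52400 cells per day

dN/dt = rN(1 − N/K) = 0.2 × 2.69×10^6 × (1 − 2.69×10^6/2.98×10^6).
1 − 2.69×10^6/2.98×10^6 = 0.097315; dN/dt = 0.2 × 2.69×10^6 × 0.097315 = 52356.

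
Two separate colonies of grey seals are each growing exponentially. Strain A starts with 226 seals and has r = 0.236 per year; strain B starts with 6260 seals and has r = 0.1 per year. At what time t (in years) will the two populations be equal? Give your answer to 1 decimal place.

Set 226·e^(0.236t) = 6260·e^(0.1t).
e^((0.236 − 0.1)t) = 6260/226 → e^(0.136·t) = 27.699.
0.136·t = ln(27.699) = 3.3214, so t = 3.3214/0.136 = 24.422.

24.4 years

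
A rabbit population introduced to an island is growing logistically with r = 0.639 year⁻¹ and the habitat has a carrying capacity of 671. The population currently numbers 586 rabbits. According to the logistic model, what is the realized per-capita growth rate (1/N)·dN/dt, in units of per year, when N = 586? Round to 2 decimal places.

(1/N)·dN/dt = r(1 − N/K) = 0.639 × (1 − 586/671).
= 0.639 × 0.12668 = 0.080946.

0.08 per year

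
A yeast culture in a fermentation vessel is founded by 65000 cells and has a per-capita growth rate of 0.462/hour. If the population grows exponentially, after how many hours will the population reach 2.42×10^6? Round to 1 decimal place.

Set N₀·e^(rt) = 2.42×10^6: e^(0.462·t) = 2.42×10^6/65000 = 37.231.
0.462·t = ln(37.231) = 3.6171, so t = 3.6171/0.462 = 7.8293.

7.8 hours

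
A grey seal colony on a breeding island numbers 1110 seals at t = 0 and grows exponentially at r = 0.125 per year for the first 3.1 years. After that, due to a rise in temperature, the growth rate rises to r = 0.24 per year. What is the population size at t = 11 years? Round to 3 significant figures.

10900 seals

Phase 1: N(3.1) = 1110·e^(0.125×3.1) = 1110·e^0.3875 = 1635.36.
Phase 2 runs for 11 − 3.1 = 7.9 years at r = 0.24.
N(11) = 1635.36·e^(0.24×7.9) = 1635.36·e^1.896 = 10890.2.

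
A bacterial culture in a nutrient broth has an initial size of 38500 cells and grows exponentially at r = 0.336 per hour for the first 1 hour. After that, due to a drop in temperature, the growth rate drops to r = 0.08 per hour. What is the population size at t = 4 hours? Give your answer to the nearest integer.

Phase 1: N(1) = 38500·e^(0.336×1) = 38500·e^0.336 = 53874.6.
Phase 2 runs for 4 − 1 = 3 hours at r = 0.08.
N(4) = 53874.6·e^(0.08×3) = 53874.6·e^0.24 = 68488.

68488 cells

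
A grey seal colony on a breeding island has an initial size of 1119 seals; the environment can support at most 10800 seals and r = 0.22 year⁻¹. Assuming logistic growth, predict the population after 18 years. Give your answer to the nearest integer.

A = (K − N₀)/N₀ = (10800 − 1119)/1119 = 8.6515.
N(t) = K/(1 + A·e^(−rt)) = 10800/(1 + 8.6515×e^(−0.22×18)).
e^(−3.96) = 0.019063; denominator = 1 + 8.6515×0.019063 = 1.1649.
N = 10800/1.1649 = 9270.99.

9271 seals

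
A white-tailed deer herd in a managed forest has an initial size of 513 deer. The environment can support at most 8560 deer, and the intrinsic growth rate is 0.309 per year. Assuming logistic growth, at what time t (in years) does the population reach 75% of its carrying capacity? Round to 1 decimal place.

12.5 years

A = (K − N₀)/N₀ = (8560 − 513)/513 = 15.686.
Solve 8560/(1 + 15.686·e^(−0.309t)) = 6420: 1 + 15.686·e^(−0.309t) = 1.3333, so e^(−0.309t) = 0.0212502.
−0.309·t = ln(0.0212502) = -3.8514, so t = 3.8514/0.309 = 12.464.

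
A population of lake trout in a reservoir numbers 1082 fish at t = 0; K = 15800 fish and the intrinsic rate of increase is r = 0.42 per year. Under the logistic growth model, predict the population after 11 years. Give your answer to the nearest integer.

13933 fish

A = (K − N₀)/N₀ = (15800 − 1082)/1082 = 13.603.
N(t) = K/(1 + A·e^(−rt)) = 15800/(1 + 13.603×e^(−0.42×11)).
e^(−4.62) = 0.0098528; denominator = 1 + 13.603×0.0098528 = 1.134.
N = 15800/1.134 = 13932.7.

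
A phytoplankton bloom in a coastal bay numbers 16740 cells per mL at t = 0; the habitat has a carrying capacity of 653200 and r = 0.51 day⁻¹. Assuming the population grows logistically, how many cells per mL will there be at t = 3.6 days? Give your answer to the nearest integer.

92489 cells per mL

A = (K − N₀)/N₀ = (653200 − 16740)/16740 = 38.02.
N(t) = K/(1 + A·e^(−rt)) = 653200/(1 + 38.02×e^(−0.51×3.6)).
e^(−1.836) = 0.15945; denominator = 1 + 38.02×0.15945 = 7.0625.
N = 653200/7.0625 = 92488.6.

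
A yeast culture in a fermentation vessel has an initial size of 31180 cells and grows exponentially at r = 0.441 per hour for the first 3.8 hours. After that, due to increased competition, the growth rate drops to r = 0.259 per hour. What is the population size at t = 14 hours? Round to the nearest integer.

Phase 1: N(3.8) = 31180·e^(0.441×3.8) = 31180·e^1.676 = 166597.
Phase 2 runs for 14 − 3.8 = 10.2 hours at r = 0.259.
N(14) = 166597·e^(0.259×10.2) = 166597·e^2.642 = 2.338762×10^6.

2338762 cells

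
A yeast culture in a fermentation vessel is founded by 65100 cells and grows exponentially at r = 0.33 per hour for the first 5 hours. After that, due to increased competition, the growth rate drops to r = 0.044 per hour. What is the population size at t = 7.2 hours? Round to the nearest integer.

Phase 1: N(5) = 65100·e^(0.33×5) = 65100·e^1.65 = 338974.
Phase 2 runs for 7.2 − 5 = 2.2 hours at r = 0.044.
N(7.2) = 338974·e^(0.044×2.2) = 338974·e^0.0968 = 373428.

373428 cells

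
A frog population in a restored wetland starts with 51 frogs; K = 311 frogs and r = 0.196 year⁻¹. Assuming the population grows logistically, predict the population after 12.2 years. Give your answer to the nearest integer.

A = (K − N₀)/N₀ = (311 − 51)/51 = 5.098.
N(t) = K/(1 + A·e^(−rt)) = 311/(1 + 5.098×e^(−0.196×12.2)).
e^(−2.391) = 0.09152; denominator = 1 + 5.098×0.09152 = 1.4666.
N = 311/1.4666 = 212.059.

212 frogs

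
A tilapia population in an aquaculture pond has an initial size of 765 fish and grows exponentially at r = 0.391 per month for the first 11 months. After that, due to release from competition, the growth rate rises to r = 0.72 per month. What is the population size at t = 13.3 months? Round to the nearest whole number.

Phase 1: N(11) = 765·e^(0.391×11) = 765·e^4.301 = 56436.8.
Phase 2 runs for 13.3 − 11 = 2.3 months at r = 0.72.
N(13.3) = 56436.8·e^(0.72×2.3) = 56436.8·e^1.656 = 295634.

295634 fish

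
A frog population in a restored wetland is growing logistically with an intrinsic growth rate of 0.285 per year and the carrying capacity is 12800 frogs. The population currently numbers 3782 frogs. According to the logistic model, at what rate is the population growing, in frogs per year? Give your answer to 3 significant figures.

759 frogs per year

dN/dt = rN(1 − N/K) = 0.285 × 3782 × (1 − 3782/12800).
1 − 3782/12800 = 0.70453; dN/dt = 0.285 × 3782 × 0.70453 = 759.39.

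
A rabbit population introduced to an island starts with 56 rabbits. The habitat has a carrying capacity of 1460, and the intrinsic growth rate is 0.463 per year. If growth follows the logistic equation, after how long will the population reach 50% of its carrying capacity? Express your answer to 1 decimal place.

7.0 years

A = (K − N₀)/N₀ = (1460 − 56)/56 = 25.071.
Solve 1460/(1 + 25.071·e^(−0.463t)) = 730: 1 + 25.071·e^(−0.463t) = 2, so e^(−0.463t) = 0.039886.
−0.463·t = ln(0.039886) = -3.2217, so t = 3.2217/0.463 = 6.9584.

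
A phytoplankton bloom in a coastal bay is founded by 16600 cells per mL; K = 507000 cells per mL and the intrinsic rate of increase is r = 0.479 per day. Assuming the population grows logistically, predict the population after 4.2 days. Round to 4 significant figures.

A = (K − N₀)/N₀ = (507000 − 16600)/16600 = 29.542.
N(t) = K/(1 + A·e^(−rt)) = 507000/(1 + 29.542×e^(−0.479×4.2)).
e^(−2.012) = 0.13375; denominator = 1 + 29.542×0.13375 = 4.9512.
N = 507000/4.9512 = 102399.

102400 cells per mL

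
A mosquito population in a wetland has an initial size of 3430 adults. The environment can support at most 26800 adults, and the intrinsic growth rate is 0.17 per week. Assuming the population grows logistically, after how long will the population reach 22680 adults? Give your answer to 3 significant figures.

21.3 weeks

A = (K − N₀)/N₀ = (26800 − 3430)/3430 = 6.8134.
Solve 26800/(1 + 6.8134·e^(−0.17t)) = 22680: 1 + 6.8134·e^(−0.17t) = 1.1817, so e^(−0.17t) = 0.0266618.
−0.17·t = ln(0.0266618) = -3.6245, so t = 3.6245/0.17 = 21.321.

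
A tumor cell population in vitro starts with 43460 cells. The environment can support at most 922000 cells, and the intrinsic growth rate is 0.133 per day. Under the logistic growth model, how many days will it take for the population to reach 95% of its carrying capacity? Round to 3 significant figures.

A = (K − N₀)/N₀ = (922000 − 43460)/43460 = 20.215.
Solve 922000/(1 + 20.215·e^(−0.133t)) = 875900: 1 + 20.215·e^(−0.133t) = 1.0526, so e^(−0.133t) = 0.0026036.
−0.133·t = ln(0.0026036) = -5.9509, so t = 5.9509/0.133 = 44.743.

44.7 days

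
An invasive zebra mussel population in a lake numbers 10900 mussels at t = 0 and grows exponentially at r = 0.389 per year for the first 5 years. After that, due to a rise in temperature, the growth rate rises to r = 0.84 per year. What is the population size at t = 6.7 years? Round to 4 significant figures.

Phase 1: N(5) = 10900·e^(0.389×5) = 10900·e^1.945 = 76230.6.
Phase 2 runs for 6.7 − 5 = 1.7 years at r = 0.84.
N(6.7) = 76230.6·e^(0.84×1.7) = 76230.6·e^1.428 = 317908.

317900 mussels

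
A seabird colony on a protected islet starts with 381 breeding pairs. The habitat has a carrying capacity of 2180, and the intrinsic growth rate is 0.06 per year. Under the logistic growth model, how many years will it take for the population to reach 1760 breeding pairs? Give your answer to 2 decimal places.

A = (K − N₀)/N₀ = (2180 − 381)/381 = 4.7218.
Solve 2180/(1 + 4.7218·e^(−0.06t)) = 1760: 1 + 4.7218·e^(−0.06t) = 1.2386, so e^(−0.06t) = 0.0505394.
−0.06·t = ln(0.0505394) = -2.985, so t = 2.985/0.06 = 49.75.

49.75 years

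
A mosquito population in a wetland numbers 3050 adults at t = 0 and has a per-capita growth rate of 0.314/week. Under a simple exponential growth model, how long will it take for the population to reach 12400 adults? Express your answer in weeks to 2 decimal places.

Set N₀·e^(rt) = 12400: e^(0.314·t) = 12400/3050 = 4.0656.
0.314·t = ln(4.0656) = 1.4026, so t = 1.4026/0.314 = 4.4667.

4.47 weeks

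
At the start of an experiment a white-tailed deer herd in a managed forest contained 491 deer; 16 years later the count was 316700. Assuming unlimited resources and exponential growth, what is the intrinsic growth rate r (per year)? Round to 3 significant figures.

0.404 per year

From N(t) = N₀·e^(rt): e^(r·16) = 316700/491 = 645.01.
r·16 = ln(645.01) = 6.4693, so r = 6.4693/16 = 0.40433.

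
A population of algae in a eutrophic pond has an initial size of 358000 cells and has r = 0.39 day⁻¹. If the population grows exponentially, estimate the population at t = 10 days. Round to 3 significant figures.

N(t) = N₀·e^(rt) = 358000 × e^(0.39×10) = 358000 × e^3.9.
e^3.9 ≈ 49.402, so N ≈ 358000 × 49.402 = 1.768608×10^7.

17700000 cells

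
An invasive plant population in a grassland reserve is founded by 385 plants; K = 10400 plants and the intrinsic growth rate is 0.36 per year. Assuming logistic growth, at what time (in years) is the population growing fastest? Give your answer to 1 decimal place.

Logistic growth is fastest at N = K/2 = 5200.
A = (K − N₀)/N₀ = 26.013. Set K/(1 + A·e^(−rt)) = K/2 → A·e^(−rt) = 1.
e^(−0.36t) = 1/26.013 = 0.0384423, so t = ln(26.013)/0.36 = 3.2586/0.36 = 9.0517.

9.1 years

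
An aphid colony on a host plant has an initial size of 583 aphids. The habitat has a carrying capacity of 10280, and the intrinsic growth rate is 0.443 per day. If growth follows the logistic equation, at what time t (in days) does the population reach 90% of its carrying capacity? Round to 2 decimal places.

11.31 days

A = (K − N₀)/N₀ = (10280 − 583)/583 = 16.633.
Solve 10280/(1 + 16.633·e^(−0.443t)) = 9252: 1 + 16.633·e^(−0.443t) = 1.1111, so e^(−0.443t) = 0.00668019.
−0.443·t = ln(0.00668019) = -5.0086, so t = 5.0086/0.443 = 11.306.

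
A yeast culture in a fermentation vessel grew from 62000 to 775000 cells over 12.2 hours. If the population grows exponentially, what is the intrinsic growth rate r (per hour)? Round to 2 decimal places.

From N(t) = N₀·e^(rt): e^(r·12.2) = 775000/62000 = 12.5.
r·12.2 = ln(12.5) = 2.5257, so r = 2.5257/12.2 = 0.20703.

0.21 per hour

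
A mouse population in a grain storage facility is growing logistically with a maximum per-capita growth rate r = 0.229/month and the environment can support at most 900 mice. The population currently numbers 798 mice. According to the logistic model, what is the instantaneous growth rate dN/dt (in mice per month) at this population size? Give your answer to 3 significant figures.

20.7 mice per month

dN/dt = rN(1 − N/K) = 0.229 × 798 × (1 − 798/900).
1 − 798/900 = 0.11333; dN/dt = 0.229 × 798 × 0.11333 = 20.711.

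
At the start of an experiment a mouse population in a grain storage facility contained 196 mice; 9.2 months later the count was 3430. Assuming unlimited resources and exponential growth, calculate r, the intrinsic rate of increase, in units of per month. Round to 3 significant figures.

From N(t) = N₀·e^(rt): e^(r·9.2) = 3430/196 = 17.5.
r·9.2 = ln(17.5) = 2.8622, so r = 2.8622/9.2 = 0.31111.

0.311 per month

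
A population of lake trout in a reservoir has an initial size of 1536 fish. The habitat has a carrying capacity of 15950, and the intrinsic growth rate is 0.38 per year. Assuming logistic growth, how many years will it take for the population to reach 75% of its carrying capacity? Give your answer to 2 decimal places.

A = (K − N₀)/N₀ = (15950 − 1536)/1536 = 9.3841.
Solve 15950/(1 + 9.3841·e^(−0.38t)) = 11962.5: 1 + 9.3841·e^(−0.38t) = 1.3333, so e^(−0.38t) = 0.035521.
−0.38·t = ln(0.035521) = -3.3376, so t = 3.3376/0.38 = 8.7832.

8.78 years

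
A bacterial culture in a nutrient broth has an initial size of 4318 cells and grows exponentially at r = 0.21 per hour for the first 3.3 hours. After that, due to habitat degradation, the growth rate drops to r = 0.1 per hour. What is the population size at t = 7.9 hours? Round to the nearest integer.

13678 cells

Phase 1: N(3.3) = 4318·e^(0.21×3.3) = 4318·e^0.693 = 8634.73.
Phase 2 runs for 7.9 − 3.3 = 4.6 hours at r = 0.1.
N(7.9) = 8634.73·e^(0.1×4.6) = 8634.73·e^0.46 = 13678.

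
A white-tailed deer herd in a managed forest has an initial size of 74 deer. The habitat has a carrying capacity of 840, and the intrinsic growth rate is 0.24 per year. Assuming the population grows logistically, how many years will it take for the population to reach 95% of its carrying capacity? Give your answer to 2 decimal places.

22.01 years

A = (K − N₀)/N₀ = (840 − 74)/74 = 10.351.
Solve 840/(1 + 10.351·e^(−0.24t)) = 798: 1 + 10.351·e^(−0.24t) = 1.0526, so e^(−0.24t) = 0.00508451.
−0.24·t = ln(0.00508451) = -5.2816, so t = 5.2816/0.24 = 22.006.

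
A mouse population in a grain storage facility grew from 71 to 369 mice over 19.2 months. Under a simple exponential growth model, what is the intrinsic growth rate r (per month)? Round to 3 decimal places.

0.086 per month

From N(t) = N₀·e^(rt): e^(r·19.2) = 369/71 = 5.1972.
r·19.2 = ln(5.1972) = 1.6481, so r = 1.6481/19.2 = 0.085839.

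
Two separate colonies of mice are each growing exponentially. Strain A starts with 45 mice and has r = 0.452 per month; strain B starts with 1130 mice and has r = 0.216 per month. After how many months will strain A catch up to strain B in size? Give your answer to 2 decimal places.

13.66 months

Set 45·e^(0.452t) = 1130·e^(0.216t).
e^((0.452 − 0.216)t) = 1130/45 → e^(0.236·t) = 25.111.
0.236·t = ln(25.111) = 3.2233, so t = 3.2233/0.236 = 13.658.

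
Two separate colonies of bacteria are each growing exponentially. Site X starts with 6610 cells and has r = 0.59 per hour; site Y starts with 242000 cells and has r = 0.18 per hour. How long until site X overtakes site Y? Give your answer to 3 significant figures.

8.78 hours

Set 6610·e^(0.59t) = 242000·e^(0.18t).
e^((0.59 − 0.18)t) = 242000/6610 → e^(0.41·t) = 36.611.
0.41·t = ln(36.611) = 3.6004, so t = 3.6004/0.41 = 8.7814.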